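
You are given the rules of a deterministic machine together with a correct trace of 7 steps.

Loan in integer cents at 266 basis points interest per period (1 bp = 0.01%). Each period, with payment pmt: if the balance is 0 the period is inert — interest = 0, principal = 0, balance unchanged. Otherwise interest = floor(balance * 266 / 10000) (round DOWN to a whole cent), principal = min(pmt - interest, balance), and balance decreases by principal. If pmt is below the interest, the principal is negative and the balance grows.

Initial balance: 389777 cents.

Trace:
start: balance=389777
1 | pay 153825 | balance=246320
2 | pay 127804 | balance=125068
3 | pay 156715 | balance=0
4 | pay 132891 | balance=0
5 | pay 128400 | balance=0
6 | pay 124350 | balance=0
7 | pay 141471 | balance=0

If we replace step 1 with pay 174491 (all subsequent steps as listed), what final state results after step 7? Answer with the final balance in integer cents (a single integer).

(re-executing from step 1 with the substitution; state before step 1: balance=389777)
1 | pay 174491 | balance=225654
2 | pay 127804 | balance=103852
3 | pay 156715 | balance=0
4 | pay 132891 | balance=0
5 | pay 128400 | balance=0
6 | pay 124350 | balance=0
7 | pay 141471 | balance=0

0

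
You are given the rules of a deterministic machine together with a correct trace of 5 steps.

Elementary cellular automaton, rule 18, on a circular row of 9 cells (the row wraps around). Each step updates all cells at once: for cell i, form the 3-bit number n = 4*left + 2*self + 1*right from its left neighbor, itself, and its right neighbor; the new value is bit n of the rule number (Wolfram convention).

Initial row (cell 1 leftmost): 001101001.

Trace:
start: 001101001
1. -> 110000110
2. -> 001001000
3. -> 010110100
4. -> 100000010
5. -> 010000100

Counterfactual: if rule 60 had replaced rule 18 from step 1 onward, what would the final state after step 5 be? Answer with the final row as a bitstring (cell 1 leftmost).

011101000

(re-executing steps 1..5 under rule 60; state before step 1: 001101001)
1. -> 101011101
2. -> 011110011
3. -> 110001010
4. -> 101001111
5. -> 011101000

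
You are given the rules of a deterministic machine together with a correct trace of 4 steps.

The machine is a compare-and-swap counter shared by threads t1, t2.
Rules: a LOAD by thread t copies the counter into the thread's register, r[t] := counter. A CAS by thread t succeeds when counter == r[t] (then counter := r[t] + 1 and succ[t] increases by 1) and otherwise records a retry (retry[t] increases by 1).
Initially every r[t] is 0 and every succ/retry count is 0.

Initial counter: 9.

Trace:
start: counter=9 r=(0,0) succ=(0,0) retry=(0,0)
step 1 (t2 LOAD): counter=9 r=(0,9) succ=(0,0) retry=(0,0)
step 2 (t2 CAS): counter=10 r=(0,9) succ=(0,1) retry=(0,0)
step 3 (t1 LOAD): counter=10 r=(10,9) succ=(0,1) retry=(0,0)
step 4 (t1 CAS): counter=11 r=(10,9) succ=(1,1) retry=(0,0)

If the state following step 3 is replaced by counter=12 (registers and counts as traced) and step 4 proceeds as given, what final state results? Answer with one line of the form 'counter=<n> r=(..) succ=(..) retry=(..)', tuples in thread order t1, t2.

counter=12 r=(10,9) succ=(0,1) retry=(1,0)

state after step 3 := counter=12 r=(10,9) succ=(0,1) retry=(0,0)
step 4 (t1 CAS): counter=12 r=(10,9) succ=(0,1) retry=(1,0)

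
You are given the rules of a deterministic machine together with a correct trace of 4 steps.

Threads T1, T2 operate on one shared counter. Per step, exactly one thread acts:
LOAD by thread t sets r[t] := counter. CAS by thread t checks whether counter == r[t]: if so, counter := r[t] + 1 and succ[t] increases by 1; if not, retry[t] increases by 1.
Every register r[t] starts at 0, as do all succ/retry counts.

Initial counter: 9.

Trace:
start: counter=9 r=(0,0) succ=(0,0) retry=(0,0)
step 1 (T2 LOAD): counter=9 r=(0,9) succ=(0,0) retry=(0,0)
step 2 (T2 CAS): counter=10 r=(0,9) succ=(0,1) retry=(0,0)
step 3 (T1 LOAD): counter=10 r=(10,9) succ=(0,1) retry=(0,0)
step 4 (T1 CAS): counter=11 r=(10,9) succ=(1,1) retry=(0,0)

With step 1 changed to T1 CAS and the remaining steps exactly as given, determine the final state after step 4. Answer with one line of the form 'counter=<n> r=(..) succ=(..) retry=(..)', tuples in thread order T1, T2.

counter=10 r=(9,0) succ=(1,0) retry=(1,1)

(re-executing from step 1 with the substitution; state before step 1: counter=9 r=(0,0) succ=(0,0) retry=(0,0))
step 1 (T1 CAS): counter=9 r=(0,0) succ=(0,0) retry=(1,0)
step 2 (T2 CAS): counter=9 r=(0,0) succ=(0,0) retry=(1,1)
step 3 (T1 LOAD): counter=9 r=(9,0) succ=(0,0) retry=(1,1)
step 4 (T1 CAS): counter=10 r=(9,0) succ=(1,0) retry=(1,1)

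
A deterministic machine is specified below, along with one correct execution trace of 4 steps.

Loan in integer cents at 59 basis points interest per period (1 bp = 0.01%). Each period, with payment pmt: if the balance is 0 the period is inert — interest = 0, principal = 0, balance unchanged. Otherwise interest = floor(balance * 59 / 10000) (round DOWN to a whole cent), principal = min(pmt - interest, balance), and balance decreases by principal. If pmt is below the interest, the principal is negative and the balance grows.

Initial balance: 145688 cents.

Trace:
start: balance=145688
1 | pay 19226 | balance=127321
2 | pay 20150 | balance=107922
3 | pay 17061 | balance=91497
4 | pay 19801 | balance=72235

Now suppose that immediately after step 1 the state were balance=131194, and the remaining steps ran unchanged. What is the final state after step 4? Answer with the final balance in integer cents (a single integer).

76177

state after step 1 := balance=131194
2 | pay 20150 | balance=111818
3 | pay 17061 | balance=95416
4 | pay 19801 | balance=76177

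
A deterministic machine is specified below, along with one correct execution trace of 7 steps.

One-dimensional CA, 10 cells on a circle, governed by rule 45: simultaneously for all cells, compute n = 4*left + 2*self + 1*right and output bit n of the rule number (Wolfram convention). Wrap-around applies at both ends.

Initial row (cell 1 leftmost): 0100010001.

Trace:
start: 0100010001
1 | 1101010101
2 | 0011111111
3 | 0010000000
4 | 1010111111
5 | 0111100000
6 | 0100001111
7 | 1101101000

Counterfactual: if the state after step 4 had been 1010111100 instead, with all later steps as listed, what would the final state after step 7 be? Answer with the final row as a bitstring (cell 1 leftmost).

1011101001

state after step 4 := 1010111100
5 | 1111100000
6 | 1000001110
7 | 1011101001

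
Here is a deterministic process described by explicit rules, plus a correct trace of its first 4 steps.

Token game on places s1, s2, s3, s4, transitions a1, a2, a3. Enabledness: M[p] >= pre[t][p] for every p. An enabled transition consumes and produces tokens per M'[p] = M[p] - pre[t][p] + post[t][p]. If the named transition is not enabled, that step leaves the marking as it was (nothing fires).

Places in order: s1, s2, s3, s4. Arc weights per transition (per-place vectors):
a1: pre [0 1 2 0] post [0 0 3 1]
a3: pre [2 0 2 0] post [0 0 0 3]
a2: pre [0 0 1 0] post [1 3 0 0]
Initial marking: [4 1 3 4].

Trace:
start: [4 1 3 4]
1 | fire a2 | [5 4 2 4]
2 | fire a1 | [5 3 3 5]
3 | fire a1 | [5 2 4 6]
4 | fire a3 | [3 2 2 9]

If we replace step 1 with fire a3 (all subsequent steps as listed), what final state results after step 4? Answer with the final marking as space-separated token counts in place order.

2 1 1 7

(re-executing from step 1 with the substitution; state before step 1: [4 1 3 4])
1 | fire a3 | [2 1 1 7]
2 | fire a1 | [2 1 1 7]
3 | fire a1 | [2 1 1 7]
4 | fire a3 | [2 1 1 7]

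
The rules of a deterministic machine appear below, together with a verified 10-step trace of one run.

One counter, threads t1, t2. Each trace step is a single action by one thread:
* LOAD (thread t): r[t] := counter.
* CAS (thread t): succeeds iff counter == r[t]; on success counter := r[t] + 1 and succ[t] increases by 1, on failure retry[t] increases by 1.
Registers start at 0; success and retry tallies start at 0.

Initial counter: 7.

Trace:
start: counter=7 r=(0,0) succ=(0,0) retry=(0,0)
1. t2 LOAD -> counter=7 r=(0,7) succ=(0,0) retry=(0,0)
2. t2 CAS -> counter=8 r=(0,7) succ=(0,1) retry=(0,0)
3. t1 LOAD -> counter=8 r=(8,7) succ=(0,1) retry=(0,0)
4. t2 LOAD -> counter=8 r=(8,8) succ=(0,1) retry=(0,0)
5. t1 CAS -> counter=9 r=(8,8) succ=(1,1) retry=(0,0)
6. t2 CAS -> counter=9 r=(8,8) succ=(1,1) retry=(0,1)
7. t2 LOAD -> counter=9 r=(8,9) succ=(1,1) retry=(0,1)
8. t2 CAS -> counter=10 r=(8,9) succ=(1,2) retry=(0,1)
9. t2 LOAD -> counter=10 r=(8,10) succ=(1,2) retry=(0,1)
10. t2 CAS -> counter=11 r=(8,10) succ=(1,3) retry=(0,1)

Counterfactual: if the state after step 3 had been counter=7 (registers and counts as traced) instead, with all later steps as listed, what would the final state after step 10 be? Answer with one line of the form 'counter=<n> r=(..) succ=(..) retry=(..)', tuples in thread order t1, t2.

counter=10 r=(8,9) succ=(0,4) retry=(1,0)

state after step 3 := counter=7 r=(8,7) succ=(0,1) retry=(0,0)
4. t2 LOAD -> counter=7 r=(8,7) succ=(0,1) retry=(0,0)
5. t1 CAS -> counter=7 r=(8,7) succ=(0,1) retry=(1,0)
6. t2 CAS -> counter=8 r=(8,7) succ=(0,2) retry=(1,0)
7. t2 LOAD -> counter=8 r=(8,8) succ=(0,2) retry=(1,0)
8. t2 CAS -> counter=9 r=(8,8) succ=(0,3) retry=(1,0)
9. t2 LOAD -> counter=9 r=(8,9) succ=(0,3) retry=(1,0)
10. t2 CAS -> counter=10 r=(8,9) succ=(0,4) retry=(1,0)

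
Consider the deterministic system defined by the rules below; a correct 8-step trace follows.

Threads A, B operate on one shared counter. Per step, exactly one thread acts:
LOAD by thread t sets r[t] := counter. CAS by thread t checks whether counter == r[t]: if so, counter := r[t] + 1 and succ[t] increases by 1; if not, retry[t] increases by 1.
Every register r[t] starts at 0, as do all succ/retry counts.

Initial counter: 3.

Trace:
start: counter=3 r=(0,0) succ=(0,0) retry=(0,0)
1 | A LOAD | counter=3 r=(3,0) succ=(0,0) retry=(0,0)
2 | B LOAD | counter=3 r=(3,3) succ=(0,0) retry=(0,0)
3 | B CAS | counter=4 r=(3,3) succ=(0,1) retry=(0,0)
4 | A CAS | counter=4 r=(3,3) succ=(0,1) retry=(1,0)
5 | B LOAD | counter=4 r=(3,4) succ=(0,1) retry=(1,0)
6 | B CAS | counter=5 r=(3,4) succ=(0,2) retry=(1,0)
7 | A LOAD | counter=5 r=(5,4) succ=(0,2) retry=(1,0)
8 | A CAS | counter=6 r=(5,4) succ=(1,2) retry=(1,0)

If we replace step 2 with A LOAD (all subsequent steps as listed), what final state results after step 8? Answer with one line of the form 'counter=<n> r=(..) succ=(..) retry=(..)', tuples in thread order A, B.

counter=6 r=(5,4) succ=(2,1) retry=(0,1)

(re-executing from step 2 with the substitution; state before step 2: counter=3 r=(3,0) succ=(0,0) retry=(0,0))
2 | A LOAD | counter=3 r=(3,0) succ=(0,0) retry=(0,0)
3 | B CAS | counter=3 r=(3,0) succ=(0,0) retry=(0,1)
4 | A CAS | counter=4 r=(3,0) succ=(1,0) retry=(0,1)
5 | B LOAD | counter=4 r=(3,4) succ=(1,0) retry=(0,1)
6 | B CAS | counter=5 r=(3,4) succ=(1,1) retry=(0,1)
7 | A LOAD | counter=5 r=(5,4) succ=(1,1) retry=(0,1)
8 | A CAS | counter=6 r=(5,4) succ=(2,1) retry=(0,1)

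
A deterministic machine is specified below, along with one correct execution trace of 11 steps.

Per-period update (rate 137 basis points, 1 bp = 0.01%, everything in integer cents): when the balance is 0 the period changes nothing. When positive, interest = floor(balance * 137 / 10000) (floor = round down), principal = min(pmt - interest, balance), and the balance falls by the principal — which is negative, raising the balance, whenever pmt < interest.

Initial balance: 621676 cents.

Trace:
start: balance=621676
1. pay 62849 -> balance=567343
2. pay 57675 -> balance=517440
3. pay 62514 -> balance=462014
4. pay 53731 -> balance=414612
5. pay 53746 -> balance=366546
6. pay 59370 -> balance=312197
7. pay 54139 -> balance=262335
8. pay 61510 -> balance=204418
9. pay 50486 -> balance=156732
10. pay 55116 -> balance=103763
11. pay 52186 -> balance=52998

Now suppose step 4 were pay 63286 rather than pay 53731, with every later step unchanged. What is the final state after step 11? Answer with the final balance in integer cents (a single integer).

42488

(re-executing from step 4 with the substitution; state before step 4: balance=462014)
4. pay 63286 -> balance=405057
5. pay 53746 -> balance=356860
6. pay 59370 -> balance=302378
7. pay 54139 -> balance=252381
8. pay 61510 -> balance=194328
9. pay 50486 -> balance=146504
10. pay 55116 -> balance=93395
11. pay 52186 -> balance=42488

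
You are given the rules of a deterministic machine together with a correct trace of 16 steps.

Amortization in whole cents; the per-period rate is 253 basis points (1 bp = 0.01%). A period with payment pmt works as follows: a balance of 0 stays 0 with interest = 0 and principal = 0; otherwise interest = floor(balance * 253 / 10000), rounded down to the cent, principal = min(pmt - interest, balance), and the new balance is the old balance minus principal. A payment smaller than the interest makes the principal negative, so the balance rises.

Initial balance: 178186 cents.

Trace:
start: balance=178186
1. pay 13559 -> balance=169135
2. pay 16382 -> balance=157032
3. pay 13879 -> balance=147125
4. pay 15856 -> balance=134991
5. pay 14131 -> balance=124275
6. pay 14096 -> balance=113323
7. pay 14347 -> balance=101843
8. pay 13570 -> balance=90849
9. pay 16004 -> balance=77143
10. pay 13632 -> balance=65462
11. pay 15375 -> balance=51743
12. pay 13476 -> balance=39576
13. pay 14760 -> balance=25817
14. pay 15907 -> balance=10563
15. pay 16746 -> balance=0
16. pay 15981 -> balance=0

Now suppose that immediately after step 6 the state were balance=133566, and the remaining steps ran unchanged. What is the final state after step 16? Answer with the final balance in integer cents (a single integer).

state after step 6 := balance=133566
7. pay 14347 -> balance=122598
8. pay 13570 -> balance=112129
9. pay 16004 -> balance=98961
10. pay 13632 -> balance=87832
11. pay 15375 -> balance=74679
12. pay 13476 -> balance=63092
13. pay 14760 -> balance=49928
14. pay 15907 -> balance=35284
15. pay 16746 -> balance=19430
16. pay 15981 -> balance=3940

3940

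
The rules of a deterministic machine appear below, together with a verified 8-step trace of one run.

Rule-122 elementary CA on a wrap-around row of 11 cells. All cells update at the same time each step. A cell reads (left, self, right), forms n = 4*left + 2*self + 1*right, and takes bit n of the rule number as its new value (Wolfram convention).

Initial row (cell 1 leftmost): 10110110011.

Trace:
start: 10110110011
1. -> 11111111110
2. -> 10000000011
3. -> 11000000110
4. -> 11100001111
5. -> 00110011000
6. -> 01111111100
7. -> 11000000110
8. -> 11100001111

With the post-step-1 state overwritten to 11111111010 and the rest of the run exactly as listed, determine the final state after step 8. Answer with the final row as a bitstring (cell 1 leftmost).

state after step 1 := 11111111010
2. -> 10000001101
3. -> 11000011111
4. -> 01100110000
5. -> 11111111000
6. -> 10000001101
7. -> 11000011111
8. -> 01100110000

01100110000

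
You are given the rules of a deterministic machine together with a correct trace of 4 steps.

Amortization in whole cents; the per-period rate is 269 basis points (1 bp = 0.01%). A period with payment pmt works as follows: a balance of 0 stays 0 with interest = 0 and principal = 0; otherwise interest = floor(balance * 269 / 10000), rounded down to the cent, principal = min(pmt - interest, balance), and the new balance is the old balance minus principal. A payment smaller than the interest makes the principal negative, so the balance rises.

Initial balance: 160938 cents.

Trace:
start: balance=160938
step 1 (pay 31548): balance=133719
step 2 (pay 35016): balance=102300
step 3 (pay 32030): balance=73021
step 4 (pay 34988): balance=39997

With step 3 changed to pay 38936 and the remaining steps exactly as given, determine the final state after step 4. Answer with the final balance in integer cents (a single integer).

32905

(re-executing from step 3 with the substitution; state before step 3: balance=102300)
step 3 (pay 38936): balance=66115
step 4 (pay 34988): balance=32905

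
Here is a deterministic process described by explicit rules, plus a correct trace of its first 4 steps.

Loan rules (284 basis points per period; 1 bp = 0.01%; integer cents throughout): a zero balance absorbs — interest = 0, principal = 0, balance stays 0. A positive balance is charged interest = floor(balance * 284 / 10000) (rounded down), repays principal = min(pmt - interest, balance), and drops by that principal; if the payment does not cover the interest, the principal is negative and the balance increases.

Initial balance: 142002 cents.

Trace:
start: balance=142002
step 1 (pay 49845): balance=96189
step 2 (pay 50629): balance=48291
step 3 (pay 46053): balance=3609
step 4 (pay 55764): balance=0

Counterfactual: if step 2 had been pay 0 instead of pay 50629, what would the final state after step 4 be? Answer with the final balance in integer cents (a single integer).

1493

(re-executing from step 2 with the substitution; state before step 2: balance=96189)
step 2 (pay 0): balance=98920
step 3 (pay 46053): balance=55676
step 4 (pay 55764): balance=1493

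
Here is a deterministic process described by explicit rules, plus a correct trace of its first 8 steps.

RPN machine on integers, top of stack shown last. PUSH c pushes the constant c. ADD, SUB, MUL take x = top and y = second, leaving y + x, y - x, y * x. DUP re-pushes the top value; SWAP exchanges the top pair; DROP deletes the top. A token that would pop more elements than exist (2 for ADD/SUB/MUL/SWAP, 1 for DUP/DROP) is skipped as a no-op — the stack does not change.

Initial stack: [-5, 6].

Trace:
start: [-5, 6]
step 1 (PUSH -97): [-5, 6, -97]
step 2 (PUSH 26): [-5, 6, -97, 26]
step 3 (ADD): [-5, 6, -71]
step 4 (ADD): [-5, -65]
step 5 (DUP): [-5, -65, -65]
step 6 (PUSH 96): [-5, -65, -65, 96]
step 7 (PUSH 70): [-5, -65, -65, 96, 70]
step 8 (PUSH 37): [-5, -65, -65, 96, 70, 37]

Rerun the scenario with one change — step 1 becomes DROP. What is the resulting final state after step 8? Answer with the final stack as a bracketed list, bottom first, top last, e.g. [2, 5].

(re-executing from step 1 with the substitution; state before step 1: [-5, 6])
step 1 (DROP): [-5]
step 2 (PUSH 26): [-5, 26]
step 3 (ADD): [21]
step 4 (ADD): [21]
step 5 (DUP): [21, 21]
step 6 (PUSH 96): [21, 21, 96]
step 7 (PUSH 70): [21, 21, 96, 70]
step 8 (PUSH 37): [21, 21, 96, 70, 37]

[21, 21, 96, 70, 37]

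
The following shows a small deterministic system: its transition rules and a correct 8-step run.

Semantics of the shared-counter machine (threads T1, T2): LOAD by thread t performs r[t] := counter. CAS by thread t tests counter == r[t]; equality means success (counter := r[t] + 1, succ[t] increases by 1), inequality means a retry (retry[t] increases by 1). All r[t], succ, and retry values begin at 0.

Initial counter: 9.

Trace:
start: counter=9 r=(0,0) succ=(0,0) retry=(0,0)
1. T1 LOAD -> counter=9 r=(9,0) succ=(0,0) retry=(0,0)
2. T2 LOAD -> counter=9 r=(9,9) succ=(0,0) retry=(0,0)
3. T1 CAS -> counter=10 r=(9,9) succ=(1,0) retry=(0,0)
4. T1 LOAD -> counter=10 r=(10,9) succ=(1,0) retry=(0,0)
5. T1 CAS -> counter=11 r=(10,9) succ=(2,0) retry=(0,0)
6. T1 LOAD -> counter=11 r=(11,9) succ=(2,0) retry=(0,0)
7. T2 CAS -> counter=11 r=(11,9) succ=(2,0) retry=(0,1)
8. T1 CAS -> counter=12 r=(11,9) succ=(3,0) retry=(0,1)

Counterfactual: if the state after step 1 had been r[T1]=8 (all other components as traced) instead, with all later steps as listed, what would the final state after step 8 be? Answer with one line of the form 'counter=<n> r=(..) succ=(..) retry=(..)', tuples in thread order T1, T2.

counter=11 r=(10,9) succ=(2,0) retry=(1,1)

state after step 1 := counter=9 r=(8,0) succ=(0,0) retry=(0,0)
2. T2 LOAD -> counter=9 r=(8,9) succ=(0,0) retry=(0,0)
3. T1 CAS -> counter=9 r=(8,9) succ=(0,0) retry=(1,0)
4. T1 LOAD -> counter=9 r=(9,9) succ=(0,0) retry=(1,0)
5. T1 CAS -> counter=10 r=(9,9) succ=(1,0) retry=(1,0)
6. T1 LOAD -> counter=10 r=(10,9) succ=(1,0) retry=(1,0)
7. T2 CAS -> counter=10 r=(10,9) succ=(1,0) retry=(1,1)
8. T1 CAS -> counter=11 r=(10,9) succ=(2,0) retry=(1,1)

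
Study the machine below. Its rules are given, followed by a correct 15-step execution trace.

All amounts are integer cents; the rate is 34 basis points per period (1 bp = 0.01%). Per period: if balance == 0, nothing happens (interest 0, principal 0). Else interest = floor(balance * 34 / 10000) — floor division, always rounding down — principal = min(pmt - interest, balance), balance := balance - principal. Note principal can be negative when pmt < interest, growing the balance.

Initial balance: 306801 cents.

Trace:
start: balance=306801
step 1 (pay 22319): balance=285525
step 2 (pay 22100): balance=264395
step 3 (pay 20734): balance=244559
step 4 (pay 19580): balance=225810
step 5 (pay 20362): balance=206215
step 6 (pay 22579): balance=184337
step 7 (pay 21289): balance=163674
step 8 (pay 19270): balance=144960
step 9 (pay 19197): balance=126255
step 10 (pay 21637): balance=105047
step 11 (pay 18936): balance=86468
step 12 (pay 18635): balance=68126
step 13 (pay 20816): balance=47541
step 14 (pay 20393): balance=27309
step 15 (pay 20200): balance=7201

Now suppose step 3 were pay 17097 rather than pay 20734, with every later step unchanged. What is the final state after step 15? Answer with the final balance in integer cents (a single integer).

10990

(re-executing from step 3 with the substitution; state before step 3: balance=264395)
step 3 (pay 17097): balance=248196
step 4 (pay 19580): balance=229459
step 5 (pay 20362): balance=209877
step 6 (pay 22579): balance=188011
step 7 (pay 21289): balance=167361
step 8 (pay 19270): balance=148660
step 9 (pay 19197): balance=129968
step 10 (pay 21637): balance=108772
step 11 (pay 18936): balance=90205
step 12 (pay 18635): balance=71876
step 13 (pay 20816): balance=51304
step 14 (pay 20393): balance=31085
step 15 (pay 20200): balance=10990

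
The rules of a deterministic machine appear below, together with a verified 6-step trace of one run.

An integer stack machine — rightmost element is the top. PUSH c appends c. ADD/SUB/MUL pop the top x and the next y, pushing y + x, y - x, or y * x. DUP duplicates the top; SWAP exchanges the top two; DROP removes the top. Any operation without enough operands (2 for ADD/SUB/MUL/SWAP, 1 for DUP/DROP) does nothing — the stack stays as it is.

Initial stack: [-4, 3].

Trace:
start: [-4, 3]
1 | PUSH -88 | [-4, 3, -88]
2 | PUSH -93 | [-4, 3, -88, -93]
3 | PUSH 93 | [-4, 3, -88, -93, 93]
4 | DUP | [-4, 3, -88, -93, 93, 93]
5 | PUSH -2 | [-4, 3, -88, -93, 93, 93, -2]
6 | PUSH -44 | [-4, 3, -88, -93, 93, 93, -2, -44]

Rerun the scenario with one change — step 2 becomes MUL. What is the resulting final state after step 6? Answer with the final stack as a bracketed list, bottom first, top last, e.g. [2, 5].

(re-executing from step 2 with the substitution; state before step 2: [-4, 3, -88])
2 | MUL | [-4, -264]
3 | PUSH 93 | [-4, -264, 93]
4 | DUP | [-4, -264, 93, 93]
5 | PUSH -2 | [-4, -264, 93, 93, -2]
6 | PUSH -44 | [-4, -264, 93, 93, -2, -44]

[-4, -264, 93, 93, -2, -44]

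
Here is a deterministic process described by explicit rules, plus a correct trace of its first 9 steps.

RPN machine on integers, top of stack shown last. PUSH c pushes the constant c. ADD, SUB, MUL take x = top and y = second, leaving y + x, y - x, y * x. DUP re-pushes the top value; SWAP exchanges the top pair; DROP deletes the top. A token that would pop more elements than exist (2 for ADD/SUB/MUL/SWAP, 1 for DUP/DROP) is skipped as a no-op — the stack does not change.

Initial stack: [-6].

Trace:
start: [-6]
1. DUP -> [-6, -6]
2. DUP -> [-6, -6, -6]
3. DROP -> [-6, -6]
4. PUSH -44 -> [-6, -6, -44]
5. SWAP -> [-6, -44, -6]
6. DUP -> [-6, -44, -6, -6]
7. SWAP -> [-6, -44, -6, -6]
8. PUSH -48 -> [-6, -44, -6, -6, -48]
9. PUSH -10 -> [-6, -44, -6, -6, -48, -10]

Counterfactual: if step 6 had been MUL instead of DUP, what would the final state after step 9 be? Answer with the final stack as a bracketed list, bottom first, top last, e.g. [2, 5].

(re-executing from step 6 with the substitution; state before step 6: [-6, -44, -6])
6. MUL -> [-6, 264]
7. SWAP -> [264, -6]
8. PUSH -48 -> [264, -6, -48]
9. PUSH -10 -> [264, -6, -48, -10]

[264, -6, -48, -10]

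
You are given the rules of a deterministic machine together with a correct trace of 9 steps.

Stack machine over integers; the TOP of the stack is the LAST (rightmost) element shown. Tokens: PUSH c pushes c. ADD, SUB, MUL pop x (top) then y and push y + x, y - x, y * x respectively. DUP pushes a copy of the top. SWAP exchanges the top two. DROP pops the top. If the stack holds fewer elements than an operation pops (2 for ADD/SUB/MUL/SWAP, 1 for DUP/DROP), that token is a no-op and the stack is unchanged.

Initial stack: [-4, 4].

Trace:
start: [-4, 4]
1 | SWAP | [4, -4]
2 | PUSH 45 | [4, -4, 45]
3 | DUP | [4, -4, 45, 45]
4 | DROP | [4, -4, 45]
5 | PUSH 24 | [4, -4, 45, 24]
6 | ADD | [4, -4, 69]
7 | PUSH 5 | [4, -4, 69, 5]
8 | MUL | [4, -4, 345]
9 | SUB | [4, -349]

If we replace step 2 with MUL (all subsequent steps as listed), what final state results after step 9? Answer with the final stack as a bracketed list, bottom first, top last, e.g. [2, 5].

(re-executing from step 2 with the substitution; state before step 2: [4, -4])
2 | MUL | [-16]
3 | DUP | [-16, -16]
4 | DROP | [-16]
5 | PUSH 24 | [-16, 24]
6 | ADD | [8]
7 | PUSH 5 | [8, 5]
8 | MUL | [40]
9 | SUB | [40]

[40]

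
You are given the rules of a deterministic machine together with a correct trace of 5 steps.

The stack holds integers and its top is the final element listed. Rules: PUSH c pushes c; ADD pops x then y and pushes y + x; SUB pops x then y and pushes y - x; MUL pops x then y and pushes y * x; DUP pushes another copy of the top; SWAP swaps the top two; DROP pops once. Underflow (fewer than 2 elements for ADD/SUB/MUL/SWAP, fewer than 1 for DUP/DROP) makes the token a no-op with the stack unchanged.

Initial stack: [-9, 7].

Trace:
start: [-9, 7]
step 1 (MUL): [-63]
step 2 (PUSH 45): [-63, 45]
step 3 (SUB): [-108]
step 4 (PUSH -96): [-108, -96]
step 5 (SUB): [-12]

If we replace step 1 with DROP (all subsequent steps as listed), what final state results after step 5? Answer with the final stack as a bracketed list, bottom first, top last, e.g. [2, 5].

(re-executing from step 1 with the substitution; state before step 1: [-9, 7])
step 1 (DROP): [-9]
step 2 (PUSH 45): [-9, 45]
step 3 (SUB): [-54]
step 4 (PUSH -96): [-54, -96]
step 5 (SUB): [42]

[42]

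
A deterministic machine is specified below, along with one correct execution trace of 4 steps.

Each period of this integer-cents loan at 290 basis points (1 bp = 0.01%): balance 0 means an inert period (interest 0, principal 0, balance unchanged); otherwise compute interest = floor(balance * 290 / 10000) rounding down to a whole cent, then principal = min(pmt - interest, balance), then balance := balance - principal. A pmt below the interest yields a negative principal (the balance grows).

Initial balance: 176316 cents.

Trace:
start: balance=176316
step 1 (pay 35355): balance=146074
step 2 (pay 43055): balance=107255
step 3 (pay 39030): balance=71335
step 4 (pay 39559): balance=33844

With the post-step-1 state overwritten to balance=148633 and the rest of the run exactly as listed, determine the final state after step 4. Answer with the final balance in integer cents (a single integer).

36632

state after step 1 := balance=148633
step 2 (pay 43055): balance=109888
step 3 (pay 39030): balance=74044
step 4 (pay 39559): balance=36632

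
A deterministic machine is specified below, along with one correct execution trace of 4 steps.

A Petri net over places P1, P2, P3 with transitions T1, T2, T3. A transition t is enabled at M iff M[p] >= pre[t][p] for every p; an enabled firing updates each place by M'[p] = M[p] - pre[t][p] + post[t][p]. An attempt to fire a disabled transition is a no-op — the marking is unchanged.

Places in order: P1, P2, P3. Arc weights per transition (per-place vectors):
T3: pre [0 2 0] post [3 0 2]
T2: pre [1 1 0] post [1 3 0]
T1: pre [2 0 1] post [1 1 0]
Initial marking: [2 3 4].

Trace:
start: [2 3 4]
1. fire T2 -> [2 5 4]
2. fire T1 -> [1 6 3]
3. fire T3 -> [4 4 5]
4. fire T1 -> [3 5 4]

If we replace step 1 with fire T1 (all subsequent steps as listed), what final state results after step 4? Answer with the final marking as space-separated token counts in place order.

(re-executing from step 1 with the substitution; state before step 1: [2 3 4])
1. fire T1 -> [1 4 3]
2. fire T1 -> [1 4 3]
3. fire T3 -> [4 2 5]
4. fire T1 -> [3 3 4]

3 3 4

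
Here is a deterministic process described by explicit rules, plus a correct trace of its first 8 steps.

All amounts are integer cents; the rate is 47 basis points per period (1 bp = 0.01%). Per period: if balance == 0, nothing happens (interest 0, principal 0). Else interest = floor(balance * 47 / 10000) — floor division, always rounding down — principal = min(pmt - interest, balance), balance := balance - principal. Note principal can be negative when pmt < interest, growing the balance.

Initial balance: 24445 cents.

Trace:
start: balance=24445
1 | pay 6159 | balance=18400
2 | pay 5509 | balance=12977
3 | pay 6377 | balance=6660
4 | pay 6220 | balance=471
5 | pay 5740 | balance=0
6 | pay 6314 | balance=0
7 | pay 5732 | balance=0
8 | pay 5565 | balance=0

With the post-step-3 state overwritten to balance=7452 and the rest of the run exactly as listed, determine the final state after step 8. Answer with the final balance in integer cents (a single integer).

0

state after step 3 := balance=7452
4 | pay 6220 | balance=1267
5 | pay 5740 | balance=0
6 | pay 6314 | balance=0
7 | pay 5732 | balance=0
8 | pay 5565 | balance=0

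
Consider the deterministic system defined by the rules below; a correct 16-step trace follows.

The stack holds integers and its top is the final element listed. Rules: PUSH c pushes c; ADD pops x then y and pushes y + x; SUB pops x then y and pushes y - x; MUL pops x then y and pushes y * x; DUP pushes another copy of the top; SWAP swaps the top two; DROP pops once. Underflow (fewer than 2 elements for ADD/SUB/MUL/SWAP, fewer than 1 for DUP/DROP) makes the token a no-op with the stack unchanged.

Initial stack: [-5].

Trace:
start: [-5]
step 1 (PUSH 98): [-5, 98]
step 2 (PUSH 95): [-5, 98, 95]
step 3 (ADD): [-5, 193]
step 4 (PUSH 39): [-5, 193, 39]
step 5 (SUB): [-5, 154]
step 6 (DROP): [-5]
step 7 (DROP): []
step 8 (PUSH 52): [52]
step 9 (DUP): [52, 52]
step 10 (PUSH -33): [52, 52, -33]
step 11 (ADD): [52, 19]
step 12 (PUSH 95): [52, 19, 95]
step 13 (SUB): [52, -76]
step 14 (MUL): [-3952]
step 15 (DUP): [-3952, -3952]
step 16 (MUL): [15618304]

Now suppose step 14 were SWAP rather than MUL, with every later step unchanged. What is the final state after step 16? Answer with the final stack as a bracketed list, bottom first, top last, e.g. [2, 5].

[-76, 2704]

(re-executing from step 14 with the substitution; state before step 14: [52, -76])
step 14 (SWAP): [-76, 52]
step 15 (DUP): [-76, 52, 52]
step 16 (MUL): [-76, 2704]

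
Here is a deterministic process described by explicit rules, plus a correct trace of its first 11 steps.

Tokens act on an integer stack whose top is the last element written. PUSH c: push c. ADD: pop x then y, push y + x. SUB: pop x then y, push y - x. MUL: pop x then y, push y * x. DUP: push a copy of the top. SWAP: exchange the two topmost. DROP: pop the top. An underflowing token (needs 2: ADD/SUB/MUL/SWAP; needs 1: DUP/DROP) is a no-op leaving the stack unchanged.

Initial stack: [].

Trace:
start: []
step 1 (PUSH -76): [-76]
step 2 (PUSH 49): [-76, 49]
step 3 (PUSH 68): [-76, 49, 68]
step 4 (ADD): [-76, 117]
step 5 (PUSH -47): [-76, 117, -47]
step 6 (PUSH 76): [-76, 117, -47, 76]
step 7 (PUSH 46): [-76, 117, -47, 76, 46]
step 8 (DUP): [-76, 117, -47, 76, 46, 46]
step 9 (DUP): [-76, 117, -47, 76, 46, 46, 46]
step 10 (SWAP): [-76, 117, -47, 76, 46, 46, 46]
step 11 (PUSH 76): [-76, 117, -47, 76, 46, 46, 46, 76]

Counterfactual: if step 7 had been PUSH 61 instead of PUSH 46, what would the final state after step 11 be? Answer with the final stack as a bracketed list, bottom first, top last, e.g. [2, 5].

[-76, 117, -47, 76, 61, 61, 61, 76]

(re-executing from step 7 with the substitution; state before step 7: [-76, 117, -47, 76])
step 7 (PUSH 61): [-76, 117, -47, 76, 61]
step 8 (DUP): [-76, 117, -47, 76, 61, 61]
step 9 (DUP): [-76, 117, -47, 76, 61, 61, 61]
step 10 (SWAP): [-76, 117, -47, 76, 61, 61, 61]
step 11 (PUSH 76): [-76, 117, -47, 76, 61, 61, 61, 76]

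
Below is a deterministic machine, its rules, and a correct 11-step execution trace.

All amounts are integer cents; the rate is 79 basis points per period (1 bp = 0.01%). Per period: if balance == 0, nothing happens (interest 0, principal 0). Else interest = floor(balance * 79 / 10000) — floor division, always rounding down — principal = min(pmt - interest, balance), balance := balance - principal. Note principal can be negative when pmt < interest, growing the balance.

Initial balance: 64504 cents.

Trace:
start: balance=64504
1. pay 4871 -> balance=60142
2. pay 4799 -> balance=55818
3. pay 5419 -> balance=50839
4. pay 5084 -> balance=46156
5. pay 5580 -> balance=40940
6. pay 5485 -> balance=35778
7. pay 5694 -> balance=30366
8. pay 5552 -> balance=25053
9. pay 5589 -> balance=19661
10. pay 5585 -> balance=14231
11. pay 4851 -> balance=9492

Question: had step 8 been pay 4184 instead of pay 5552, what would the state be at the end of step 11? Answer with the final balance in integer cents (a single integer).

10893

(re-executing from step 8 with the substitution; state before step 8: balance=30366)
8. pay 4184 -> balance=26421
9. pay 5589 -> balance=21040
10. pay 5585 -> balance=15621
11. pay 4851 -> balance=10893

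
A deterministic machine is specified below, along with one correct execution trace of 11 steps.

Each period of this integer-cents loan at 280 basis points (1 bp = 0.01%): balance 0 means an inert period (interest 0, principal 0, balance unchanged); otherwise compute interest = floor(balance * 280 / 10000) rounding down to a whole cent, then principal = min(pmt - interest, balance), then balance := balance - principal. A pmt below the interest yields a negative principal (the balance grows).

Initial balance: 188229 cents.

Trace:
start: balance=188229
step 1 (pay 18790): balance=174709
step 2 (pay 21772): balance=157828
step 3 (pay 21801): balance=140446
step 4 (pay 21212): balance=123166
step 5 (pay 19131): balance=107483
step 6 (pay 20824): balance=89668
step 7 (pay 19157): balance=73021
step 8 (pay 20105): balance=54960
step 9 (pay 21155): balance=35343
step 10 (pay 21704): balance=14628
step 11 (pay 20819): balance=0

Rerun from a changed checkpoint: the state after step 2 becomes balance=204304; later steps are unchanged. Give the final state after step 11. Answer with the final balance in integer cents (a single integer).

state after step 2 := balance=204304
step 3 (pay 21801): balance=188223
step 4 (pay 21212): balance=172281
step 5 (pay 19131): balance=157973
step 6 (pay 20824): balance=141572
step 7 (pay 19157): balance=126379
step 8 (pay 20105): balance=109812
step 9 (pay 21155): balance=91731
step 10 (pay 21704): balance=72595
step 11 (pay 20819): balance=53808

53808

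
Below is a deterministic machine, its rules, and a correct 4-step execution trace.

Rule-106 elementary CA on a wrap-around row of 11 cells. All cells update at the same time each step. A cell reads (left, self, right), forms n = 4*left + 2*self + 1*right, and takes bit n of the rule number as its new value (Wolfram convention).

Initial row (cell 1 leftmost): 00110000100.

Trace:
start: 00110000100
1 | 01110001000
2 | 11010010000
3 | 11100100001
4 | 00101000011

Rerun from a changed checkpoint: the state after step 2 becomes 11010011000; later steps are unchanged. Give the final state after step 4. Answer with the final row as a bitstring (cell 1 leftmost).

00101101011

state after step 2 := 11010011000
3 | 11100111001
4 | 00101101011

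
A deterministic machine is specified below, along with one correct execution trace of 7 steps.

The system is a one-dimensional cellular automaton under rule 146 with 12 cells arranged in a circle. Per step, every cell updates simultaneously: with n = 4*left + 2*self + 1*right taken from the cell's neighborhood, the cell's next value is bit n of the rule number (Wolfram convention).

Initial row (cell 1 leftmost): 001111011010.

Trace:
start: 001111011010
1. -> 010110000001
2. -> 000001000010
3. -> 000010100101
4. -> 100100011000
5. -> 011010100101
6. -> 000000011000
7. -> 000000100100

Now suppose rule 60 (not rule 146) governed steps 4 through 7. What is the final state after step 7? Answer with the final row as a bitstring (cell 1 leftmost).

(re-executing steps 4..7 under rule 60; state before step 4: 000010100101)
4. -> 100011110111
5. -> 010010001100
6. -> 011011001010
7. -> 010110101111

010110101111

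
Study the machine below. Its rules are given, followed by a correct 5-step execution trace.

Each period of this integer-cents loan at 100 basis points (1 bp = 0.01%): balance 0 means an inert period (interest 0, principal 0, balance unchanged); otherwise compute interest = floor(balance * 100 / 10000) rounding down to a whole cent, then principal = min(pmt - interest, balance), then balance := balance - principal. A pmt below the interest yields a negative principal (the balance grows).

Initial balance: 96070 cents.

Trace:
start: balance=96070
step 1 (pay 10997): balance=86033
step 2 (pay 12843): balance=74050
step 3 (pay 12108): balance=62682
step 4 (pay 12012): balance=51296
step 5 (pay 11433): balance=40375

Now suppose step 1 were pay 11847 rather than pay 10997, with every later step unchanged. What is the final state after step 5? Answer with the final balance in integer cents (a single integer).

(re-executing from step 1 with the substitution; state before step 1: balance=96070)
step 1 (pay 11847): balance=85183
step 2 (pay 12843): balance=73191
step 3 (pay 12108): balance=61814
step 4 (pay 12012): balance=50420
step 5 (pay 11433): balance=39491

39491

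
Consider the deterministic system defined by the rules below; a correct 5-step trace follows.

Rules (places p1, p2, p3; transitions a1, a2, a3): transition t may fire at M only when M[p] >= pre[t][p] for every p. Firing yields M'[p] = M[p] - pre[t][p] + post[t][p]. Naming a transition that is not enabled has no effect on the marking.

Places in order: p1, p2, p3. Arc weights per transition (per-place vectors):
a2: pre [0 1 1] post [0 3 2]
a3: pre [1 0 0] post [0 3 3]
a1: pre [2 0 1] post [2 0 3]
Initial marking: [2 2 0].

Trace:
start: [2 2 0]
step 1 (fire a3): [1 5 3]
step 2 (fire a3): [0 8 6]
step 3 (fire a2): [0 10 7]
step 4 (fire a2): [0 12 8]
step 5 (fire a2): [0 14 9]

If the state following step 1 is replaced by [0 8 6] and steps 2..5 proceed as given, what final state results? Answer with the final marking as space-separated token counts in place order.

state after step 1 := [0 8 6]
step 2 (fire a3): [0 8 6]
step 3 (fire a2): [0 10 7]
step 4 (fire a2): [0 12 8]
step 5 (fire a2): [0 14 9]

0 14 9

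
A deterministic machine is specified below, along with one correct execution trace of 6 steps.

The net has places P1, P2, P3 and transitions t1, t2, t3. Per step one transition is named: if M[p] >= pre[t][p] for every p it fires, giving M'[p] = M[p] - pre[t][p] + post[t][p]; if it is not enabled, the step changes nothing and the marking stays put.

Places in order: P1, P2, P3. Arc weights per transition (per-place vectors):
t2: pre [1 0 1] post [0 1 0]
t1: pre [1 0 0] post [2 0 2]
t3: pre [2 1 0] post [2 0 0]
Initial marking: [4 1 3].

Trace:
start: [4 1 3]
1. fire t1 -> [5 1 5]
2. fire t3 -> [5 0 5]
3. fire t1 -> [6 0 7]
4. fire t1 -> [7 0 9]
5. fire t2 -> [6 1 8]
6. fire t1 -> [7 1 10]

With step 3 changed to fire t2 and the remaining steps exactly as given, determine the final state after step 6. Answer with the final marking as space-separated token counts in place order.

(re-executing from step 3 with the substitution; state before step 3: [5 0 5])
3. fire t2 -> [4 1 4]
4. fire t1 -> [5 1 6]
5. fire t2 -> [4 2 5]
6. fire t1 -> [5 2 7]

5 2 7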